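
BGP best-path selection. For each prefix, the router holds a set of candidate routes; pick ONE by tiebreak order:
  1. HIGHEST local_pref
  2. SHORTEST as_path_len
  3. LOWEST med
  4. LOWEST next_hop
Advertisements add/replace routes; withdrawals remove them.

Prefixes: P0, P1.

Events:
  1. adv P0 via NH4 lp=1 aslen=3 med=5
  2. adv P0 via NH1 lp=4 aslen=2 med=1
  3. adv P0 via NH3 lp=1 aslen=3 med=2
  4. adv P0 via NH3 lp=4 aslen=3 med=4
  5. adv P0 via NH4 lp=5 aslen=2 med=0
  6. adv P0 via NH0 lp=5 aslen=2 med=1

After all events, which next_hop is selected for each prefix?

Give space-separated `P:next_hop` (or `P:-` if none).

Op 1: best P0=NH4 P1=-
Op 2: best P0=NH1 P1=-
Op 3: best P0=NH1 P1=-
Op 4: best P0=NH1 P1=-
Op 5: best P0=NH4 P1=-
Op 6: best P0=NH4 P1=-

Answer: P0:NH4 P1:-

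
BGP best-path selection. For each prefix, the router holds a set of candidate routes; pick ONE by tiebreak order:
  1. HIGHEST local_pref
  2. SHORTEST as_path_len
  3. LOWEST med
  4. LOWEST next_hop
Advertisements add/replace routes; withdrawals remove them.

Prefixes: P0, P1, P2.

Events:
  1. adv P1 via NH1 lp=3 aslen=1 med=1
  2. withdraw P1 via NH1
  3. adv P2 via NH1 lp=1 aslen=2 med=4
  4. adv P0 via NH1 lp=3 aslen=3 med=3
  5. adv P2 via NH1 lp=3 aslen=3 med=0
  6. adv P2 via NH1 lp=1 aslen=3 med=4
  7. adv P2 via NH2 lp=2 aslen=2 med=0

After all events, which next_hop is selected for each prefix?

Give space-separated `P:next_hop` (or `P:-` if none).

Op 1: best P0=- P1=NH1 P2=-
Op 2: best P0=- P1=- P2=-
Op 3: best P0=- P1=- P2=NH1
Op 4: best P0=NH1 P1=- P2=NH1
Op 5: best P0=NH1 P1=- P2=NH1
Op 6: best P0=NH1 P1=- P2=NH1
Op 7: best P0=NH1 P1=- P2=NH2

Answer: P0:NH1 P1:- P2:NH2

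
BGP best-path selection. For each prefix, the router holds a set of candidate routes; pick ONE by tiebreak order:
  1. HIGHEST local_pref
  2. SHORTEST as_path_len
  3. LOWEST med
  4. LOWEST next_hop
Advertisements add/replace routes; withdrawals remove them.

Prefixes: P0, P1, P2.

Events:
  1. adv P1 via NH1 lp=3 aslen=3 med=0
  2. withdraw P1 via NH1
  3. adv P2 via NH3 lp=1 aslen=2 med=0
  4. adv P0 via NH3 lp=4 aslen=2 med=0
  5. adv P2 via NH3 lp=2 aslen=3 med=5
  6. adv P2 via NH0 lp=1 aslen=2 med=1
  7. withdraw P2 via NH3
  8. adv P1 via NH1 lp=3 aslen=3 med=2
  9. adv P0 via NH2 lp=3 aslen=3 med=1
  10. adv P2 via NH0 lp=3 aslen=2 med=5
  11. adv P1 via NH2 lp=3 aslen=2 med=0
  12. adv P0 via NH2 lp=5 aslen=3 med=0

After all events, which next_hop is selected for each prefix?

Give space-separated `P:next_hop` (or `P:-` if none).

Answer: P0:NH2 P1:NH2 P2:NH0

Derivation:
Op 1: best P0=- P1=NH1 P2=-
Op 2: best P0=- P1=- P2=-
Op 3: best P0=- P1=- P2=NH3
Op 4: best P0=NH3 P1=- P2=NH3
Op 5: best P0=NH3 P1=- P2=NH3
Op 6: best P0=NH3 P1=- P2=NH3
Op 7: best P0=NH3 P1=- P2=NH0
Op 8: best P0=NH3 P1=NH1 P2=NH0
Op 9: best P0=NH3 P1=NH1 P2=NH0
Op 10: best P0=NH3 P1=NH1 P2=NH0
Op 11: best P0=NH3 P1=NH2 P2=NH0
Op 12: best P0=NH2 P1=NH2 P2=NH0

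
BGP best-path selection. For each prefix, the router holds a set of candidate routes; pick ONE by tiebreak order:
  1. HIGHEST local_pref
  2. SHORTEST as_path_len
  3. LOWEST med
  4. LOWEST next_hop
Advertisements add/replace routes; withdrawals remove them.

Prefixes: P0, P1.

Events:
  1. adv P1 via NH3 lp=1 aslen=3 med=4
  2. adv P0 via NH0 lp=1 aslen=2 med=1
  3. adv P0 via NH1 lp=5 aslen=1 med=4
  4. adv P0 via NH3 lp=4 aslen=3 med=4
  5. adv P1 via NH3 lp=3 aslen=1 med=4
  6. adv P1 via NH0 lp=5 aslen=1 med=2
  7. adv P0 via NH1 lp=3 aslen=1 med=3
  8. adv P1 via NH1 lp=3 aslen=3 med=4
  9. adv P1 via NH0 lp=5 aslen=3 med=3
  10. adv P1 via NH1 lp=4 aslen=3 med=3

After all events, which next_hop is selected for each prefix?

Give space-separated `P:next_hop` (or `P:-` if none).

Answer: P0:NH3 P1:NH0

Derivation:
Op 1: best P0=- P1=NH3
Op 2: best P0=NH0 P1=NH3
Op 3: best P0=NH1 P1=NH3
Op 4: best P0=NH1 P1=NH3
Op 5: best P0=NH1 P1=NH3
Op 6: best P0=NH1 P1=NH0
Op 7: best P0=NH3 P1=NH0
Op 8: best P0=NH3 P1=NH0
Op 9: best P0=NH3 P1=NH0
Op 10: best P0=NH3 P1=NH0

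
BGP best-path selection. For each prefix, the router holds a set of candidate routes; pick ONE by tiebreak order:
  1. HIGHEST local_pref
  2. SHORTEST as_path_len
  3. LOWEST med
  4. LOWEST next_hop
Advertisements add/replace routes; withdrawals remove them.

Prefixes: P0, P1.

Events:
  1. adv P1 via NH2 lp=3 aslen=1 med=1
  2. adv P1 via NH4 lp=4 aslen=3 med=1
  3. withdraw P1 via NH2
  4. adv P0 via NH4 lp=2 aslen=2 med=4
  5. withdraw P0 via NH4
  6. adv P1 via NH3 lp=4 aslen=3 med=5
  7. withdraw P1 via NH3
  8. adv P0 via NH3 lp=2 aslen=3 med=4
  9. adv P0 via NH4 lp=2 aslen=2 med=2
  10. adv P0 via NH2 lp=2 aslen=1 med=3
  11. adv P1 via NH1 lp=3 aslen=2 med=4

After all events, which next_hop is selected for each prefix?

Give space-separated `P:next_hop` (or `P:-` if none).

Op 1: best P0=- P1=NH2
Op 2: best P0=- P1=NH4
Op 3: best P0=- P1=NH4
Op 4: best P0=NH4 P1=NH4
Op 5: best P0=- P1=NH4
Op 6: best P0=- P1=NH4
Op 7: best P0=- P1=NH4
Op 8: best P0=NH3 P1=NH4
Op 9: best P0=NH4 P1=NH4
Op 10: best P0=NH2 P1=NH4
Op 11: best P0=NH2 P1=NH4

Answer: P0:NH2 P1:NH4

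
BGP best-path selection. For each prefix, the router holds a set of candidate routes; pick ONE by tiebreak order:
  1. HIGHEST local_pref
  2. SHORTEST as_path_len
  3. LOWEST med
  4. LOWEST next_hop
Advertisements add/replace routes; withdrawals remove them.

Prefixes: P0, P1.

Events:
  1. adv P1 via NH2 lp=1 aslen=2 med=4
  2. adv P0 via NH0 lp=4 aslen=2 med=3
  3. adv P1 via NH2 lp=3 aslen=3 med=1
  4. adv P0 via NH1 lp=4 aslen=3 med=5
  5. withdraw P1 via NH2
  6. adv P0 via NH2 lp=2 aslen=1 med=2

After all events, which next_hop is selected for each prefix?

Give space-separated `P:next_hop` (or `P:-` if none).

Answer: P0:NH0 P1:-

Derivation:
Op 1: best P0=- P1=NH2
Op 2: best P0=NH0 P1=NH2
Op 3: best P0=NH0 P1=NH2
Op 4: best P0=NH0 P1=NH2
Op 5: best P0=NH0 P1=-
Op 6: best P0=NH0 P1=-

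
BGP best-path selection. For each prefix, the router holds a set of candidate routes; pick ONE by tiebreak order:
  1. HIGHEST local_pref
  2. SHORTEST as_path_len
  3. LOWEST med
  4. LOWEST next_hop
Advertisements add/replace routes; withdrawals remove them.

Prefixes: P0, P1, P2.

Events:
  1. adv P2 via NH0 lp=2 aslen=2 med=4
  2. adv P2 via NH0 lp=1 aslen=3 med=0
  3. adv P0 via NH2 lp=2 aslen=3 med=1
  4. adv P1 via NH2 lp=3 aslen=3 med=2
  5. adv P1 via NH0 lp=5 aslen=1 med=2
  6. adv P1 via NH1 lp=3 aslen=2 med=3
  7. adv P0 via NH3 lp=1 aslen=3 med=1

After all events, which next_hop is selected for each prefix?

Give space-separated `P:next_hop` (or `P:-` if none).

Op 1: best P0=- P1=- P2=NH0
Op 2: best P0=- P1=- P2=NH0
Op 3: best P0=NH2 P1=- P2=NH0
Op 4: best P0=NH2 P1=NH2 P2=NH0
Op 5: best P0=NH2 P1=NH0 P2=NH0
Op 6: best P0=NH2 P1=NH0 P2=NH0
Op 7: best P0=NH2 P1=NH0 P2=NH0

Answer: P0:NH2 P1:NH0 P2:NH0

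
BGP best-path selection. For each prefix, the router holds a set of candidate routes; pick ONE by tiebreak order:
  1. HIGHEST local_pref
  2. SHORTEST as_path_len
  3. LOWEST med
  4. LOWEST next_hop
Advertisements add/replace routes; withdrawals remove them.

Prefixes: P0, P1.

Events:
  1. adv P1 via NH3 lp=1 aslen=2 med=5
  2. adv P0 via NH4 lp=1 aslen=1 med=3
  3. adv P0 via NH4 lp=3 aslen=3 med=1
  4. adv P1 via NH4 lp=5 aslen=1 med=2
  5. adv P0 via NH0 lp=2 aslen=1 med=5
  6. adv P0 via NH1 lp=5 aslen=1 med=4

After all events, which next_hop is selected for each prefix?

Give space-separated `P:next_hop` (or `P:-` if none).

Answer: P0:NH1 P1:NH4

Derivation:
Op 1: best P0=- P1=NH3
Op 2: best P0=NH4 P1=NH3
Op 3: best P0=NH4 P1=NH3
Op 4: best P0=NH4 P1=NH4
Op 5: best P0=NH4 P1=NH4
Op 6: best P0=NH1 P1=NH4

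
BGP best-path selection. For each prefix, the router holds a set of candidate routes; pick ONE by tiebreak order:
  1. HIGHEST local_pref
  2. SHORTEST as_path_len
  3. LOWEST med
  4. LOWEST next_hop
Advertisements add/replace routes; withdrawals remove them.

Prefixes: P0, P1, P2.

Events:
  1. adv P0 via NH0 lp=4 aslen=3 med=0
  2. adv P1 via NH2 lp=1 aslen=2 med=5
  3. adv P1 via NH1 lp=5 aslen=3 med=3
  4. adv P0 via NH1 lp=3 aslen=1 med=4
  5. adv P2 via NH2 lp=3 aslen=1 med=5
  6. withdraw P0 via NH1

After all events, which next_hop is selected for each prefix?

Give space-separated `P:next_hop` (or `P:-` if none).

Answer: P0:NH0 P1:NH1 P2:NH2

Derivation:
Op 1: best P0=NH0 P1=- P2=-
Op 2: best P0=NH0 P1=NH2 P2=-
Op 3: best P0=NH0 P1=NH1 P2=-
Op 4: best P0=NH0 P1=NH1 P2=-
Op 5: best P0=NH0 P1=NH1 P2=NH2
Op 6: best P0=NH0 P1=NH1 P2=NH2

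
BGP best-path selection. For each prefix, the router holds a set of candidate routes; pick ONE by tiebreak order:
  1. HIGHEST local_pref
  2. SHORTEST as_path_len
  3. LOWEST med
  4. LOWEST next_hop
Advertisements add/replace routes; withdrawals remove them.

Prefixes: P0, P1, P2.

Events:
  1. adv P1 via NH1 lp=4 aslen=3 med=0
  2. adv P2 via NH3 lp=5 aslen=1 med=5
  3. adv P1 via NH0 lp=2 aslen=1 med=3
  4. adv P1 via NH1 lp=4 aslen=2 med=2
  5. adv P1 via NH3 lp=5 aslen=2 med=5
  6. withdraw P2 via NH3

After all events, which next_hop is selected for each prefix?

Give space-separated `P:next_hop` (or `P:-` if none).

Answer: P0:- P1:NH3 P2:-

Derivation:
Op 1: best P0=- P1=NH1 P2=-
Op 2: best P0=- P1=NH1 P2=NH3
Op 3: best P0=- P1=NH1 P2=NH3
Op 4: best P0=- P1=NH1 P2=NH3
Op 5: best P0=- P1=NH3 P2=NH3
Op 6: best P0=- P1=NH3 P2=-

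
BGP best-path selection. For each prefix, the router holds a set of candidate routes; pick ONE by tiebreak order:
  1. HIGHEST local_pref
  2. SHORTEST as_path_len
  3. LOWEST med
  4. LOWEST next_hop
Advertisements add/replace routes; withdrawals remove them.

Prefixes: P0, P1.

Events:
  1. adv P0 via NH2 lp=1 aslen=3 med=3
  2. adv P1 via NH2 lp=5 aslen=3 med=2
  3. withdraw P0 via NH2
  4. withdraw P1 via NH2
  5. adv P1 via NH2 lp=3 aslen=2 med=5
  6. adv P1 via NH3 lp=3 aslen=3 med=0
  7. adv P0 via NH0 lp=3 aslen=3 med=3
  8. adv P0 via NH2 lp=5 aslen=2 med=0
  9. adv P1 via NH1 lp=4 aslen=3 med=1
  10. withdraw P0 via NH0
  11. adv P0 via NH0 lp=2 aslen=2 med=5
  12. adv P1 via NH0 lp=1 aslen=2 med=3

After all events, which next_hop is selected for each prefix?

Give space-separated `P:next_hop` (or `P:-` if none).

Op 1: best P0=NH2 P1=-
Op 2: best P0=NH2 P1=NH2
Op 3: best P0=- P1=NH2
Op 4: best P0=- P1=-
Op 5: best P0=- P1=NH2
Op 6: best P0=- P1=NH2
Op 7: best P0=NH0 P1=NH2
Op 8: best P0=NH2 P1=NH2
Op 9: best P0=NH2 P1=NH1
Op 10: best P0=NH2 P1=NH1
Op 11: best P0=NH2 P1=NH1
Op 12: best P0=NH2 P1=NH1

Answer: P0:NH2 P1:NH1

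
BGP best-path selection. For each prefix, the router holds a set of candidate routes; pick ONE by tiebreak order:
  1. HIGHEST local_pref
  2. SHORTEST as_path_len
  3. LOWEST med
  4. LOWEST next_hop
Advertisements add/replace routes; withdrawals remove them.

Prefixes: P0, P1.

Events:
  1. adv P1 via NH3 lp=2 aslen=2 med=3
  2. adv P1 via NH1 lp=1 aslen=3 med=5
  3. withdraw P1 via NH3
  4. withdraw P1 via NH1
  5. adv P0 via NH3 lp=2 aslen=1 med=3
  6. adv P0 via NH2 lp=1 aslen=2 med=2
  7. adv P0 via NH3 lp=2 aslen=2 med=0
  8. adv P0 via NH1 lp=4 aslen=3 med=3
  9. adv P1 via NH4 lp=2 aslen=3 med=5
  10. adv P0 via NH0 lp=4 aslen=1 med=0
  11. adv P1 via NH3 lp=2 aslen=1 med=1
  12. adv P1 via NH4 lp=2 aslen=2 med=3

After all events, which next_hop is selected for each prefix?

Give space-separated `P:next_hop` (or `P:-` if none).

Answer: P0:NH0 P1:NH3

Derivation:
Op 1: best P0=- P1=NH3
Op 2: best P0=- P1=NH3
Op 3: best P0=- P1=NH1
Op 4: best P0=- P1=-
Op 5: best P0=NH3 P1=-
Op 6: best P0=NH3 P1=-
Op 7: best P0=NH3 P1=-
Op 8: best P0=NH1 P1=-
Op 9: best P0=NH1 P1=NH4
Op 10: best P0=NH0 P1=NH4
Op 11: best P0=NH0 P1=NH3
Op 12: best P0=NH0 P1=NH3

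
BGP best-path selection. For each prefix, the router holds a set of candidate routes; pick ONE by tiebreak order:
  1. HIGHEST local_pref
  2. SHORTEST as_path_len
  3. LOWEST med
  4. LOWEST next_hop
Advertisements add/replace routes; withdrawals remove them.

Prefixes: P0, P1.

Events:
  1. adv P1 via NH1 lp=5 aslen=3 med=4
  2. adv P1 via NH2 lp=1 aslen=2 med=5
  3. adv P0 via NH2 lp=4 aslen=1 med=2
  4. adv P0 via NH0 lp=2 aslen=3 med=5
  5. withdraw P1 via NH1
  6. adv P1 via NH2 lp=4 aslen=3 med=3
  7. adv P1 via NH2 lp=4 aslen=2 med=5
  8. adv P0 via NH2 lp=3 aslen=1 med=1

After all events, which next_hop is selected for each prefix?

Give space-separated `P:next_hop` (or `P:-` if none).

Op 1: best P0=- P1=NH1
Op 2: best P0=- P1=NH1
Op 3: best P0=NH2 P1=NH1
Op 4: best P0=NH2 P1=NH1
Op 5: best P0=NH2 P1=NH2
Op 6: best P0=NH2 P1=NH2
Op 7: best P0=NH2 P1=NH2
Op 8: best P0=NH2 P1=NH2

Answer: P0:NH2 P1:NH2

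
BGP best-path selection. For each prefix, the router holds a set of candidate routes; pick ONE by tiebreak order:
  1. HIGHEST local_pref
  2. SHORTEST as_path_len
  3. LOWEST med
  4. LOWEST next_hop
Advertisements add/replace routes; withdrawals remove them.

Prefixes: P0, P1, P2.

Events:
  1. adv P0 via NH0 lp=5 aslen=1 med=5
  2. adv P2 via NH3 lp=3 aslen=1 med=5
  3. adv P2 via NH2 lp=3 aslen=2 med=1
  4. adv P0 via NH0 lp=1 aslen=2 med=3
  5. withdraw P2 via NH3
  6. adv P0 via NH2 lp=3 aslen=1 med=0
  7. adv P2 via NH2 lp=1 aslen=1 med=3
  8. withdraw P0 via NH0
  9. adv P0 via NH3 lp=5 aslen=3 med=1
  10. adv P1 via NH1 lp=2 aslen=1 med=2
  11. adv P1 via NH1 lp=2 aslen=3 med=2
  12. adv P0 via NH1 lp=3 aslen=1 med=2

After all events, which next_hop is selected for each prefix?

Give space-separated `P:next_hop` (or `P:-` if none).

Op 1: best P0=NH0 P1=- P2=-
Op 2: best P0=NH0 P1=- P2=NH3
Op 3: best P0=NH0 P1=- P2=NH3
Op 4: best P0=NH0 P1=- P2=NH3
Op 5: best P0=NH0 P1=- P2=NH2
Op 6: best P0=NH2 P1=- P2=NH2
Op 7: best P0=NH2 P1=- P2=NH2
Op 8: best P0=NH2 P1=- P2=NH2
Op 9: best P0=NH3 P1=- P2=NH2
Op 10: best P0=NH3 P1=NH1 P2=NH2
Op 11: best P0=NH3 P1=NH1 P2=NH2
Op 12: best P0=NH3 P1=NH1 P2=NH2

Answer: P0:NH3 P1:NH1 P2:NH2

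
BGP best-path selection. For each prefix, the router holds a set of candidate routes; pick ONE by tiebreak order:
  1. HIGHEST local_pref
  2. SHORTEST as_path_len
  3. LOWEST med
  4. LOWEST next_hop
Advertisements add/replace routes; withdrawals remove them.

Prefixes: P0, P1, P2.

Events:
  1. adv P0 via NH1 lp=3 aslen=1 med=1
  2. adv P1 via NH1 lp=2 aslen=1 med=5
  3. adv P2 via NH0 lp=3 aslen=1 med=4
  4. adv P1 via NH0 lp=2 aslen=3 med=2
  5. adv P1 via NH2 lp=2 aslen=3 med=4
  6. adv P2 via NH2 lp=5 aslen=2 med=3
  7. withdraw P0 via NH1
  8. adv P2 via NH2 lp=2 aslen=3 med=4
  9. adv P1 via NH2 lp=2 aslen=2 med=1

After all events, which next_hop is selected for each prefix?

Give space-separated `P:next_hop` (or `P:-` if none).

Answer: P0:- P1:NH1 P2:NH0

Derivation:
Op 1: best P0=NH1 P1=- P2=-
Op 2: best P0=NH1 P1=NH1 P2=-
Op 3: best P0=NH1 P1=NH1 P2=NH0
Op 4: best P0=NH1 P1=NH1 P2=NH0
Op 5: best P0=NH1 P1=NH1 P2=NH0
Op 6: best P0=NH1 P1=NH1 P2=NH2
Op 7: best P0=- P1=NH1 P2=NH2
Op 8: best P0=- P1=NH1 P2=NH0
Op 9: best P0=- P1=NH1 P2=NH0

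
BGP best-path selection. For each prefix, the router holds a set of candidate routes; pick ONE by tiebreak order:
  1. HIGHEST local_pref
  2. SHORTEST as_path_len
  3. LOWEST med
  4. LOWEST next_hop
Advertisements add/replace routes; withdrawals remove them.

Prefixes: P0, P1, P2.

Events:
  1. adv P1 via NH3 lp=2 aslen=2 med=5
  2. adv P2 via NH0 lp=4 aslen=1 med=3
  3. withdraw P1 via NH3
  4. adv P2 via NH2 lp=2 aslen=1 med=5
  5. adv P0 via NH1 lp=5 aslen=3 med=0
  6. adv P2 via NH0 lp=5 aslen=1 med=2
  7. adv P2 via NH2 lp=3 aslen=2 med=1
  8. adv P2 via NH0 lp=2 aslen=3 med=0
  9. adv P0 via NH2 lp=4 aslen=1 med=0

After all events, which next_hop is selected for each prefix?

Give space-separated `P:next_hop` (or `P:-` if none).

Answer: P0:NH1 P1:- P2:NH2

Derivation:
Op 1: best P0=- P1=NH3 P2=-
Op 2: best P0=- P1=NH3 P2=NH0
Op 3: best P0=- P1=- P2=NH0
Op 4: best P0=- P1=- P2=NH0
Op 5: best P0=NH1 P1=- P2=NH0
Op 6: best P0=NH1 P1=- P2=NH0
Op 7: best P0=NH1 P1=- P2=NH0
Op 8: best P0=NH1 P1=- P2=NH2
Op 9: best P0=NH1 P1=- P2=NH2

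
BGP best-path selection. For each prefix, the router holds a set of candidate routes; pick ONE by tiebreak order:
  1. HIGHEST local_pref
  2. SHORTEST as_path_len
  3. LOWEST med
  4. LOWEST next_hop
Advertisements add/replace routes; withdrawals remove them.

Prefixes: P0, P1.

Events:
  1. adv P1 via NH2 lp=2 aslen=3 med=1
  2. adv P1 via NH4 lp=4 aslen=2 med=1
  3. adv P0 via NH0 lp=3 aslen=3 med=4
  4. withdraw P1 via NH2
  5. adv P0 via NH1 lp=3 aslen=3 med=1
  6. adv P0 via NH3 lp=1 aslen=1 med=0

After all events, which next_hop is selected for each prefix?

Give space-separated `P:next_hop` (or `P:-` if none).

Answer: P0:NH1 P1:NH4

Derivation:
Op 1: best P0=- P1=NH2
Op 2: best P0=- P1=NH4
Op 3: best P0=NH0 P1=NH4
Op 4: best P0=NH0 P1=NH4
Op 5: best P0=NH1 P1=NH4
Op 6: best P0=NH1 P1=NH4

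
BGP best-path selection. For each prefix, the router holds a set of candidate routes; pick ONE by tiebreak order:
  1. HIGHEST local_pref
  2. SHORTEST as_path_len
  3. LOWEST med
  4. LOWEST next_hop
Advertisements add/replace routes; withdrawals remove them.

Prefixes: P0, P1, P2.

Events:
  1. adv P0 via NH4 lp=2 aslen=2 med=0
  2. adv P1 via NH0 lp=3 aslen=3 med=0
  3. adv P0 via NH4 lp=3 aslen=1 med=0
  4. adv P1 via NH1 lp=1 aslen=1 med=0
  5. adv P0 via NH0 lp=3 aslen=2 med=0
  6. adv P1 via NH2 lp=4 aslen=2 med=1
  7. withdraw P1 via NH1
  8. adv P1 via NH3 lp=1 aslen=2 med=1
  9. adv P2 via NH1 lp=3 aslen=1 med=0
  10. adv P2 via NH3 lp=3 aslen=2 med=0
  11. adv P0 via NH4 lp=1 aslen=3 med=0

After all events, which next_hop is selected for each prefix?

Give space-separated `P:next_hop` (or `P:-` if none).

Answer: P0:NH0 P1:NH2 P2:NH1

Derivation:
Op 1: best P0=NH4 P1=- P2=-
Op 2: best P0=NH4 P1=NH0 P2=-
Op 3: best P0=NH4 P1=NH0 P2=-
Op 4: best P0=NH4 P1=NH0 P2=-
Op 5: best P0=NH4 P1=NH0 P2=-
Op 6: best P0=NH4 P1=NH2 P2=-
Op 7: best P0=NH4 P1=NH2 P2=-
Op 8: best P0=NH4 P1=NH2 P2=-
Op 9: best P0=NH4 P1=NH2 P2=NH1
Op 10: best P0=NH4 P1=NH2 P2=NH1
Op 11: best P0=NH0 P1=NH2 P2=NH1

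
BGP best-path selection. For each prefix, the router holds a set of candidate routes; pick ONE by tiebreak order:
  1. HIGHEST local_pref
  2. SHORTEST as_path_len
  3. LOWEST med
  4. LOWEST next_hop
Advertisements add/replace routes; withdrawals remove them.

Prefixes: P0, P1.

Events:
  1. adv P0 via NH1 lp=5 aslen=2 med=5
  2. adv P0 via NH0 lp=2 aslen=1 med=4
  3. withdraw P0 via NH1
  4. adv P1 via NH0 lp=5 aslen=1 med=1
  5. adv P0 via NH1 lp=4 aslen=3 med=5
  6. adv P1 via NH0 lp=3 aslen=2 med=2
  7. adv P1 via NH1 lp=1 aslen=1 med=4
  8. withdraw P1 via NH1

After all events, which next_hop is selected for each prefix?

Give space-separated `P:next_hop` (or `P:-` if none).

Op 1: best P0=NH1 P1=-
Op 2: best P0=NH1 P1=-
Op 3: best P0=NH0 P1=-
Op 4: best P0=NH0 P1=NH0
Op 5: best P0=NH1 P1=NH0
Op 6: best P0=NH1 P1=NH0
Op 7: best P0=NH1 P1=NH0
Op 8: best P0=NH1 P1=NH0

Answer: P0:NH1 P1:NH0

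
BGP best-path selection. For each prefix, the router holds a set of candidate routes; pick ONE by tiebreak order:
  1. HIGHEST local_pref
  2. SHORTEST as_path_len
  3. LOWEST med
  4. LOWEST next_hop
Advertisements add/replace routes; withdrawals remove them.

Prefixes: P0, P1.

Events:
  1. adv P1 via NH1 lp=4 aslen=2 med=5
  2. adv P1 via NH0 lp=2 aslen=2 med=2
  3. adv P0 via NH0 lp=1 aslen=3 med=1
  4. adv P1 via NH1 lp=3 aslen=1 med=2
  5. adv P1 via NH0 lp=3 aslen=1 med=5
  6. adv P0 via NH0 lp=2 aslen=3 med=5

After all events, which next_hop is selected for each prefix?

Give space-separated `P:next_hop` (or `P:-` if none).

Op 1: best P0=- P1=NH1
Op 2: best P0=- P1=NH1
Op 3: best P0=NH0 P1=NH1
Op 4: best P0=NH0 P1=NH1
Op 5: best P0=NH0 P1=NH1
Op 6: best P0=NH0 P1=NH1

Answer: P0:NH0 P1:NH1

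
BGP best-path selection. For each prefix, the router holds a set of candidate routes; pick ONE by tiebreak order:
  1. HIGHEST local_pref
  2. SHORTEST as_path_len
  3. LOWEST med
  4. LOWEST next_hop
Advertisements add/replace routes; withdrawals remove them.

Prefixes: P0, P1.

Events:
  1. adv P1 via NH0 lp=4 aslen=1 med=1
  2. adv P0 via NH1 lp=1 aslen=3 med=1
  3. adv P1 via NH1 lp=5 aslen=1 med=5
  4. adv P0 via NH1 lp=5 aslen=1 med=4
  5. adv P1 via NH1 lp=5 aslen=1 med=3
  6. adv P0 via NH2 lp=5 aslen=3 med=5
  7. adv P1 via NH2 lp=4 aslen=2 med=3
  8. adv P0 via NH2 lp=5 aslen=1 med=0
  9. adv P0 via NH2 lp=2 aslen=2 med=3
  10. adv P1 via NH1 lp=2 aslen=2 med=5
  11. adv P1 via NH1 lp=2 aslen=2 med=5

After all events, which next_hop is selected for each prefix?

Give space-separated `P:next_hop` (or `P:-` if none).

Answer: P0:NH1 P1:NH0

Derivation:
Op 1: best P0=- P1=NH0
Op 2: best P0=NH1 P1=NH0
Op 3: best P0=NH1 P1=NH1
Op 4: best P0=NH1 P1=NH1
Op 5: best P0=NH1 P1=NH1
Op 6: best P0=NH1 P1=NH1
Op 7: best P0=NH1 P1=NH1
Op 8: best P0=NH2 P1=NH1
Op 9: best P0=NH1 P1=NH1
Op 10: best P0=NH1 P1=NH0
Op 11: best P0=NH1 P1=NH0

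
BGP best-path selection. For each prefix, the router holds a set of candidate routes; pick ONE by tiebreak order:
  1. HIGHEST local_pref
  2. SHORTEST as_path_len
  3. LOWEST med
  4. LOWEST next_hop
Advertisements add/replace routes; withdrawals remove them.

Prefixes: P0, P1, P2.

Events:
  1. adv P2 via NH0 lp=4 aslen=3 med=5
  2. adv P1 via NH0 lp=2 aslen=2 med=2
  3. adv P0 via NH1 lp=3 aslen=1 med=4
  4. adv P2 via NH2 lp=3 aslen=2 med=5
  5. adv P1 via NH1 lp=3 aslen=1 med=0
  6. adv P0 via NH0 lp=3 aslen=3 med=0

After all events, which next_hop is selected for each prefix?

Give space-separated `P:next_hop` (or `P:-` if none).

Answer: P0:NH1 P1:NH1 P2:NH0

Derivation:
Op 1: best P0=- P1=- P2=NH0
Op 2: best P0=- P1=NH0 P2=NH0
Op 3: best P0=NH1 P1=NH0 P2=NH0
Op 4: best P0=NH1 P1=NH0 P2=NH0
Op 5: best P0=NH1 P1=NH1 P2=NH0
Op 6: best P0=NH1 P1=NH1 P2=NH0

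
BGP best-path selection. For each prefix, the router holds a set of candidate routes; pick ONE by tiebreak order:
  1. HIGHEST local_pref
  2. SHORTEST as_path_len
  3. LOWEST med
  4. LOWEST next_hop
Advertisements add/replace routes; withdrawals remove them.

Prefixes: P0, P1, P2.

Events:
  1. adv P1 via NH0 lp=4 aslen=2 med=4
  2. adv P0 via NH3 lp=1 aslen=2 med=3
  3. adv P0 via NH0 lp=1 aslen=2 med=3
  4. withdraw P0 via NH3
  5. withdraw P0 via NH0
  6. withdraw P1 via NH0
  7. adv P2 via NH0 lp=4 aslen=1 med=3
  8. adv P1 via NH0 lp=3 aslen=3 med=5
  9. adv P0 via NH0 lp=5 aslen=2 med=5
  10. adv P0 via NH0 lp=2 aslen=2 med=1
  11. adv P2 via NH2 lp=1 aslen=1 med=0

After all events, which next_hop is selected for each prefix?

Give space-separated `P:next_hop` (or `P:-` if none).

Answer: P0:NH0 P1:NH0 P2:NH0

Derivation:
Op 1: best P0=- P1=NH0 P2=-
Op 2: best P0=NH3 P1=NH0 P2=-
Op 3: best P0=NH0 P1=NH0 P2=-
Op 4: best P0=NH0 P1=NH0 P2=-
Op 5: best P0=- P1=NH0 P2=-
Op 6: best P0=- P1=- P2=-
Op 7: best P0=- P1=- P2=NH0
Op 8: best P0=- P1=NH0 P2=NH0
Op 9: best P0=NH0 P1=NH0 P2=NH0
Op 10: best P0=NH0 P1=NH0 P2=NH0
Op 11: best P0=NH0 P1=NH0 P2=NH0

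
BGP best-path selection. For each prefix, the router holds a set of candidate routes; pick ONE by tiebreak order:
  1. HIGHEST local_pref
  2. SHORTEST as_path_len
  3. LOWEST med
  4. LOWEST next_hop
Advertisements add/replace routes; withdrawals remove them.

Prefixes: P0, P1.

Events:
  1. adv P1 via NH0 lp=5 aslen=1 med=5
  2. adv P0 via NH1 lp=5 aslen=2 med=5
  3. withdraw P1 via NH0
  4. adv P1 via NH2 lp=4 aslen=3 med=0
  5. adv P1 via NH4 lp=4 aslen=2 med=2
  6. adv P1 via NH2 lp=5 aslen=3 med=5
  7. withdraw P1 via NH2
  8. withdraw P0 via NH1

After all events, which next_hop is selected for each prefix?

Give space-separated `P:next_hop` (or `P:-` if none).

Op 1: best P0=- P1=NH0
Op 2: best P0=NH1 P1=NH0
Op 3: best P0=NH1 P1=-
Op 4: best P0=NH1 P1=NH2
Op 5: best P0=NH1 P1=NH4
Op 6: best P0=NH1 P1=NH2
Op 7: best P0=NH1 P1=NH4
Op 8: best P0=- P1=NH4

Answer: P0:- P1:NH4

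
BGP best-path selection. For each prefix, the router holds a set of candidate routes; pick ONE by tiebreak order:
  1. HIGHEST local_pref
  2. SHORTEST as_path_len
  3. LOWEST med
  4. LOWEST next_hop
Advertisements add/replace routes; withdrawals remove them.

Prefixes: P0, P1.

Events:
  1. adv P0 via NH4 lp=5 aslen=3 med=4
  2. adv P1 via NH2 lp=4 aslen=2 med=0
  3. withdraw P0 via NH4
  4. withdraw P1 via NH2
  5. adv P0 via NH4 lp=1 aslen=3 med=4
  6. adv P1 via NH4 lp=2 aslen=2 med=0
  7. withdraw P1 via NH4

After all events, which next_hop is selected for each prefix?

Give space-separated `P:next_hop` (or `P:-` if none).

Op 1: best P0=NH4 P1=-
Op 2: best P0=NH4 P1=NH2
Op 3: best P0=- P1=NH2
Op 4: best P0=- P1=-
Op 5: best P0=NH4 P1=-
Op 6: best P0=NH4 P1=NH4
Op 7: best P0=NH4 P1=-

Answer: P0:NH4 P1:-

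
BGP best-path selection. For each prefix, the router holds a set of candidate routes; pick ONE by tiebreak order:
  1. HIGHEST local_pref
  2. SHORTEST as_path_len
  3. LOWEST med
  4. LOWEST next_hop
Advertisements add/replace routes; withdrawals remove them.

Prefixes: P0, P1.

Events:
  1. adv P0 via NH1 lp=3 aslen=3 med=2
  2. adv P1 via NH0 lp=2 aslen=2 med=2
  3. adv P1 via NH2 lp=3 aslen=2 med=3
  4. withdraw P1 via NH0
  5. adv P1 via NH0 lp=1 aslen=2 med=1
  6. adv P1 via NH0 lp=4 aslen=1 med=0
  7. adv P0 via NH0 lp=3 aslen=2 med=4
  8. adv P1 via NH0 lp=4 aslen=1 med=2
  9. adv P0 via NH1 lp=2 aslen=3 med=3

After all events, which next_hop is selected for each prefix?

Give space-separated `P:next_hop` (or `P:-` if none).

Answer: P0:NH0 P1:NH0

Derivation:
Op 1: best P0=NH1 P1=-
Op 2: best P0=NH1 P1=NH0
Op 3: best P0=NH1 P1=NH2
Op 4: best P0=NH1 P1=NH2
Op 5: best P0=NH1 P1=NH2
Op 6: best P0=NH1 P1=NH0
Op 7: best P0=NH0 P1=NH0
Op 8: best P0=NH0 P1=NH0
Op 9: best P0=NH0 P1=NH0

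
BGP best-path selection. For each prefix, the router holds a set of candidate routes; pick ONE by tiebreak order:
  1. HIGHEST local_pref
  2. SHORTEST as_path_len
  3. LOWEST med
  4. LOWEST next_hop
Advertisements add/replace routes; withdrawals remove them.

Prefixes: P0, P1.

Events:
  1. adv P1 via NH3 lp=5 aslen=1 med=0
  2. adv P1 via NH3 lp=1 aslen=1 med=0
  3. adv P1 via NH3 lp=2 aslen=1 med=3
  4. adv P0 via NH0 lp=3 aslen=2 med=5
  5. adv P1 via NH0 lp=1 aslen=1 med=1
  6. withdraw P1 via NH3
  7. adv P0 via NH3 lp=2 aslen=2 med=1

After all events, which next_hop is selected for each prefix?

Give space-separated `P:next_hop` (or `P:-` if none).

Answer: P0:NH0 P1:NH0

Derivation:
Op 1: best P0=- P1=NH3
Op 2: best P0=- P1=NH3
Op 3: best P0=- P1=NH3
Op 4: best P0=NH0 P1=NH3
Op 5: best P0=NH0 P1=NH3
Op 6: best P0=NH0 P1=NH0
Op 7: best P0=NH0 P1=NH0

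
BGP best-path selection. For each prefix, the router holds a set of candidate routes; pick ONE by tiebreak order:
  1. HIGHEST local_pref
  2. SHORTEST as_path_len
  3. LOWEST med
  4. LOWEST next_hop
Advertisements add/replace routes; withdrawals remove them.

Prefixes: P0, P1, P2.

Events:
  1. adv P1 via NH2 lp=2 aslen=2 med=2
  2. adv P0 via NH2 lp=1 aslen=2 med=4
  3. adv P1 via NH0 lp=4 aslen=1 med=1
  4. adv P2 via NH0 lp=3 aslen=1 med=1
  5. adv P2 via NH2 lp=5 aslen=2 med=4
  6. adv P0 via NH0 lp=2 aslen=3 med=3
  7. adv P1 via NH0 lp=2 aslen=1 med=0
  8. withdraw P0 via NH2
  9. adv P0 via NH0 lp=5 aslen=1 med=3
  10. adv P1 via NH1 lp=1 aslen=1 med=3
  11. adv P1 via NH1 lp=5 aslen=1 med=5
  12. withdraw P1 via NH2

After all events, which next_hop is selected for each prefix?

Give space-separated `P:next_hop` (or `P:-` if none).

Answer: P0:NH0 P1:NH1 P2:NH2

Derivation:
Op 1: best P0=- P1=NH2 P2=-
Op 2: best P0=NH2 P1=NH2 P2=-
Op 3: best P0=NH2 P1=NH0 P2=-
Op 4: best P0=NH2 P1=NH0 P2=NH0
Op 5: best P0=NH2 P1=NH0 P2=NH2
Op 6: best P0=NH0 P1=NH0 P2=NH2
Op 7: best P0=NH0 P1=NH0 P2=NH2
Op 8: best P0=NH0 P1=NH0 P2=NH2
Op 9: best P0=NH0 P1=NH0 P2=NH2
Op 10: best P0=NH0 P1=NH0 P2=NH2
Op 11: best P0=NH0 P1=NH1 P2=NH2
Op 12: best P0=NH0 P1=NH1 P2=NH2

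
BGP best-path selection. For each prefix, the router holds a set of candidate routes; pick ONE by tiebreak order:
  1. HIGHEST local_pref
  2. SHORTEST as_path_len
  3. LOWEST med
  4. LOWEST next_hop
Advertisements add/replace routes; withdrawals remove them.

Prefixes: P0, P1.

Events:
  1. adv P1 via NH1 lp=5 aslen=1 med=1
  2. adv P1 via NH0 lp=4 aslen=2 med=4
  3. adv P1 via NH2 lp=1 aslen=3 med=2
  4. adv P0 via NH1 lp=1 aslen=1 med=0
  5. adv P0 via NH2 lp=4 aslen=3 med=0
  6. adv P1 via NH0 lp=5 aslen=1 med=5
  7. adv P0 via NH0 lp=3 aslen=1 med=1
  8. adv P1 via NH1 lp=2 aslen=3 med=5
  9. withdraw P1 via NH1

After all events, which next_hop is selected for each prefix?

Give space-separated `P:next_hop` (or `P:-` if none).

Answer: P0:NH2 P1:NH0

Derivation:
Op 1: best P0=- P1=NH1
Op 2: best P0=- P1=NH1
Op 3: best P0=- P1=NH1
Op 4: best P0=NH1 P1=NH1
Op 5: best P0=NH2 P1=NH1
Op 6: best P0=NH2 P1=NH1
Op 7: best P0=NH2 P1=NH1
Op 8: best P0=NH2 P1=NH0
Op 9: best P0=NH2 P1=NH0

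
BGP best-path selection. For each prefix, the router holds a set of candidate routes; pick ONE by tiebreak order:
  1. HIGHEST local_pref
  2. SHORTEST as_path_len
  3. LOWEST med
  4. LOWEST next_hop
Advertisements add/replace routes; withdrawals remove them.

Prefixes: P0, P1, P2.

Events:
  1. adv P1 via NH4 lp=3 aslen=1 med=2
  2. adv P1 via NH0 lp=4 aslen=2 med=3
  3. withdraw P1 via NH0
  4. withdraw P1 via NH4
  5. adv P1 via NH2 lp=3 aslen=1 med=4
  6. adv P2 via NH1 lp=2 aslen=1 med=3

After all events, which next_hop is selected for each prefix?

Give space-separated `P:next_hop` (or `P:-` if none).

Answer: P0:- P1:NH2 P2:NH1

Derivation:
Op 1: best P0=- P1=NH4 P2=-
Op 2: best P0=- P1=NH0 P2=-
Op 3: best P0=- P1=NH4 P2=-
Op 4: best P0=- P1=- P2=-
Op 5: best P0=- P1=NH2 P2=-
Op 6: best P0=- P1=NH2 P2=NH1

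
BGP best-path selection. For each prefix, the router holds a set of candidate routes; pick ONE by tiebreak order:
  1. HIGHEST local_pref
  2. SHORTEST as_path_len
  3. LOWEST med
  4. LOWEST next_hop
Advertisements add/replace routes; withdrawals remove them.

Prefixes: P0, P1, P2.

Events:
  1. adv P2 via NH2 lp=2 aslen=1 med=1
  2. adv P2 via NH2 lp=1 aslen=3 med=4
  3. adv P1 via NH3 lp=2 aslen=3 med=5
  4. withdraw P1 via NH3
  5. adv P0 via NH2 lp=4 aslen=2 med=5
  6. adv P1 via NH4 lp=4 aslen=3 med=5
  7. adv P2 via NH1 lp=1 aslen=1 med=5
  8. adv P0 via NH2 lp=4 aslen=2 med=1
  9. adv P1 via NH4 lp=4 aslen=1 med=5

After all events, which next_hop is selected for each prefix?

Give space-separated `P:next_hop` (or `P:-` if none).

Answer: P0:NH2 P1:NH4 P2:NH1

Derivation:
Op 1: best P0=- P1=- P2=NH2
Op 2: best P0=- P1=- P2=NH2
Op 3: best P0=- P1=NH3 P2=NH2
Op 4: best P0=- P1=- P2=NH2
Op 5: best P0=NH2 P1=- P2=NH2
Op 6: best P0=NH2 P1=NH4 P2=NH2
Op 7: best P0=NH2 P1=NH4 P2=NH1
Op 8: best P0=NH2 P1=NH4 P2=NH1
Op 9: best P0=NH2 P1=NH4 P2=NH1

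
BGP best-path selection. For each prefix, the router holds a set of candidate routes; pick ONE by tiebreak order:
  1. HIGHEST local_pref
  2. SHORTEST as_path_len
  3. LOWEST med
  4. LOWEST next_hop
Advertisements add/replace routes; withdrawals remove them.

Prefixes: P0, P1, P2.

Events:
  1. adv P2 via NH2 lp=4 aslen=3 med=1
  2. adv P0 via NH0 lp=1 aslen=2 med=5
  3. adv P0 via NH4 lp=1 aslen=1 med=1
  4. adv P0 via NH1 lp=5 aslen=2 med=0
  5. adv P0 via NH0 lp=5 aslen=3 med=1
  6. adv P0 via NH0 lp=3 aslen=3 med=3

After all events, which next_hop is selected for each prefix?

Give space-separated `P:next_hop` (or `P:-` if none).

Op 1: best P0=- P1=- P2=NH2
Op 2: best P0=NH0 P1=- P2=NH2
Op 3: best P0=NH4 P1=- P2=NH2
Op 4: best P0=NH1 P1=- P2=NH2
Op 5: best P0=NH1 P1=- P2=NH2
Op 6: best P0=NH1 P1=- P2=NH2

Answer: P0:NH1 P1:- P2:NH2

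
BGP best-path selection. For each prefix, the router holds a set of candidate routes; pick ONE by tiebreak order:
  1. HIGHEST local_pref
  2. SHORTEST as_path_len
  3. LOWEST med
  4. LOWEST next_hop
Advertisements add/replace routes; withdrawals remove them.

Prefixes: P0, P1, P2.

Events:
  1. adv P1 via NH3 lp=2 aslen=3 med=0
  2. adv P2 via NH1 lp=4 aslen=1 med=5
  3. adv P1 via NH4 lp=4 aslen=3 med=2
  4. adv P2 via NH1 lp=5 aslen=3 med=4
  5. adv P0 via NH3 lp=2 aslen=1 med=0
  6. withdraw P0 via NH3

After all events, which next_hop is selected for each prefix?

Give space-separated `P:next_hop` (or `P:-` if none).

Answer: P0:- P1:NH4 P2:NH1

Derivation:
Op 1: best P0=- P1=NH3 P2=-
Op 2: best P0=- P1=NH3 P2=NH1
Op 3: best P0=- P1=NH4 P2=NH1
Op 4: best P0=- P1=NH4 P2=NH1
Op 5: best P0=NH3 P1=NH4 P2=NH1
Op 6: best P0=- P1=NH4 P2=NH1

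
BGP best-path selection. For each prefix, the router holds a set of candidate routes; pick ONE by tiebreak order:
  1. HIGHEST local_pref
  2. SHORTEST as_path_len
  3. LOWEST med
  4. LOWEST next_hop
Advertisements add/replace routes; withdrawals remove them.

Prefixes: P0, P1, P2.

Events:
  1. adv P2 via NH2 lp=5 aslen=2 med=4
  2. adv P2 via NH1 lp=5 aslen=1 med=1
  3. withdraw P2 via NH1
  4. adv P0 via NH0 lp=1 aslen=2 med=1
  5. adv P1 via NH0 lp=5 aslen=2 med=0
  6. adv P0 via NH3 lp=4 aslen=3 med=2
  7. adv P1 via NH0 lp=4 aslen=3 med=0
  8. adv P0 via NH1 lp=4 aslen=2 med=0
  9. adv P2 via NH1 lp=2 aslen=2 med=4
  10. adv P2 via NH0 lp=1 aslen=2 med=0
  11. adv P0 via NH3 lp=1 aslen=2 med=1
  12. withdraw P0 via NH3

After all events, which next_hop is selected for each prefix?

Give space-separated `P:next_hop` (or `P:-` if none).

Op 1: best P0=- P1=- P2=NH2
Op 2: best P0=- P1=- P2=NH1
Op 3: best P0=- P1=- P2=NH2
Op 4: best P0=NH0 P1=- P2=NH2
Op 5: best P0=NH0 P1=NH0 P2=NH2
Op 6: best P0=NH3 P1=NH0 P2=NH2
Op 7: best P0=NH3 P1=NH0 P2=NH2
Op 8: best P0=NH1 P1=NH0 P2=NH2
Op 9: best P0=NH1 P1=NH0 P2=NH2
Op 10: best P0=NH1 P1=NH0 P2=NH2
Op 11: best P0=NH1 P1=NH0 P2=NH2
Op 12: best P0=NH1 P1=NH0 P2=NH2

Answer: P0:NH1 P1:NH0 P2:NH2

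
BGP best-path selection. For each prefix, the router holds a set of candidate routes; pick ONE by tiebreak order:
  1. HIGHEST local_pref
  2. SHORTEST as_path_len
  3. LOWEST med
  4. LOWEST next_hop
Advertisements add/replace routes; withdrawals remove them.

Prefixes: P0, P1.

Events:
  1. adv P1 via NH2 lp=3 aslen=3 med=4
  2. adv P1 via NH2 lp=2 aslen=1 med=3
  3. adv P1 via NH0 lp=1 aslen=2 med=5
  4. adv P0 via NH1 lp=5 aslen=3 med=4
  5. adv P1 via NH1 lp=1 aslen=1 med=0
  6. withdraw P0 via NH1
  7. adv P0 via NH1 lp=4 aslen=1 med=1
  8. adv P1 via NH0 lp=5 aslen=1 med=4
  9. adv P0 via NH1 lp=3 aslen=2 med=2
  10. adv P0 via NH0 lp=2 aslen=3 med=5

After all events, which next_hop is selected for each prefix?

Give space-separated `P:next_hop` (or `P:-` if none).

Op 1: best P0=- P1=NH2
Op 2: best P0=- P1=NH2
Op 3: best P0=- P1=NH2
Op 4: best P0=NH1 P1=NH2
Op 5: best P0=NH1 P1=NH2
Op 6: best P0=- P1=NH2
Op 7: best P0=NH1 P1=NH2
Op 8: best P0=NH1 P1=NH0
Op 9: best P0=NH1 P1=NH0
Op 10: best P0=NH1 P1=NH0

Answer: P0:NH1 P1:NH0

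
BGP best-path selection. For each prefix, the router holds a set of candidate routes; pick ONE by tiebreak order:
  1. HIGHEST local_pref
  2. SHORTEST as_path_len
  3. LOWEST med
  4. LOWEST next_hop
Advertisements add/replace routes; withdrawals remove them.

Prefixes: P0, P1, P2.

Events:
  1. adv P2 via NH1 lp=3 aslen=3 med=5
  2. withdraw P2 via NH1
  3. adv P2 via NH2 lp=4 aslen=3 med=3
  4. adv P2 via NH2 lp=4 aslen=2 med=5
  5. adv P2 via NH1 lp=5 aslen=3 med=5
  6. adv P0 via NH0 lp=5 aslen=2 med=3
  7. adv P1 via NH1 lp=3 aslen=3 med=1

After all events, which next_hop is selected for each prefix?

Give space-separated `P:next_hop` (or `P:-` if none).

Answer: P0:NH0 P1:NH1 P2:NH1

Derivation:
Op 1: best P0=- P1=- P2=NH1
Op 2: best P0=- P1=- P2=-
Op 3: best P0=- P1=- P2=NH2
Op 4: best P0=- P1=- P2=NH2
Op 5: best P0=- P1=- P2=NH1
Op 6: best P0=NH0 P1=- P2=NH1
Op 7: best P0=NH0 P1=NH1 P2=NH1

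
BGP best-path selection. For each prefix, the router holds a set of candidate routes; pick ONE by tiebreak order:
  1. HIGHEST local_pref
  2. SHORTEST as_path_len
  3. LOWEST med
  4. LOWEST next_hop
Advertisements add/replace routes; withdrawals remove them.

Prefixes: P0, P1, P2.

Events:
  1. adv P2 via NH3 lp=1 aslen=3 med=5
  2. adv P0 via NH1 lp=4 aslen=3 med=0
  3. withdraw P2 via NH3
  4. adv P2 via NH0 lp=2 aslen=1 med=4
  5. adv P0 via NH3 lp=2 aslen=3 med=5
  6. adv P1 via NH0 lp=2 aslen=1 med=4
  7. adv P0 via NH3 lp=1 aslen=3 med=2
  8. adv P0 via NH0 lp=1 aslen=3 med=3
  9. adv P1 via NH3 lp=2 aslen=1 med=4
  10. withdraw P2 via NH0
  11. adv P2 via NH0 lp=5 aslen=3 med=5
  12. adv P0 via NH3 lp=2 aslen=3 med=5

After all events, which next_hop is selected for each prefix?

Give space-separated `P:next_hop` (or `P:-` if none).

Answer: P0:NH1 P1:NH0 P2:NH0

Derivation:
Op 1: best P0=- P1=- P2=NH3
Op 2: best P0=NH1 P1=- P2=NH3
Op 3: best P0=NH1 P1=- P2=-
Op 4: best P0=NH1 P1=- P2=NH0
Op 5: best P0=NH1 P1=- P2=NH0
Op 6: best P0=NH1 P1=NH0 P2=NH0
Op 7: best P0=NH1 P1=NH0 P2=NH0
Op 8: best P0=NH1 P1=NH0 P2=NH0
Op 9: best P0=NH1 P1=NH0 P2=NH0
Op 10: best P0=NH1 P1=NH0 P2=-
Op 11: best P0=NH1 P1=NH0 P2=NH0
Op 12: best P0=NH1 P1=NH0 P2=NH0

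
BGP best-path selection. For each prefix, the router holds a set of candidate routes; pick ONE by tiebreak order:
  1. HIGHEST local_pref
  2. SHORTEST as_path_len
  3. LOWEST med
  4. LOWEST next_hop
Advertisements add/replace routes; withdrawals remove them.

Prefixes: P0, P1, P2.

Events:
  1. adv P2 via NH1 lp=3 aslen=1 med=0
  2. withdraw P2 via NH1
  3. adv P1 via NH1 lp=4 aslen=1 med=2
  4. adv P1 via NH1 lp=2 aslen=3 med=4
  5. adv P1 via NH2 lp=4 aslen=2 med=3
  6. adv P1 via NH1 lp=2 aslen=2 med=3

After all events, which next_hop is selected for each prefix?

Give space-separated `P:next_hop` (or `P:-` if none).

Op 1: best P0=- P1=- P2=NH1
Op 2: best P0=- P1=- P2=-
Op 3: best P0=- P1=NH1 P2=-
Op 4: best P0=- P1=NH1 P2=-
Op 5: best P0=- P1=NH2 P2=-
Op 6: best P0=- P1=NH2 P2=-

Answer: P0:- P1:NH2 P2:-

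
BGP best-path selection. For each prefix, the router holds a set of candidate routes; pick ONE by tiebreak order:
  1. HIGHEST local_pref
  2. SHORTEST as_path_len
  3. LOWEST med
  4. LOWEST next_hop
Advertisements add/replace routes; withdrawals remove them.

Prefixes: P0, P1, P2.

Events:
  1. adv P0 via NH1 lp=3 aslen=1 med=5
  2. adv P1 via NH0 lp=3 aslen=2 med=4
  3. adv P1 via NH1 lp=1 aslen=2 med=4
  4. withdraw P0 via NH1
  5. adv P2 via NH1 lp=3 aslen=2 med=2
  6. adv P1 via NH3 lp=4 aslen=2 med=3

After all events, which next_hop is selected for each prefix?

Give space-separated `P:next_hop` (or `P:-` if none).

Op 1: best P0=NH1 P1=- P2=-
Op 2: best P0=NH1 P1=NH0 P2=-
Op 3: best P0=NH1 P1=NH0 P2=-
Op 4: best P0=- P1=NH0 P2=-
Op 5: best P0=- P1=NH0 P2=NH1
Op 6: best P0=- P1=NH3 P2=NH1

Answer: P0:- P1:NH3 P2:NH1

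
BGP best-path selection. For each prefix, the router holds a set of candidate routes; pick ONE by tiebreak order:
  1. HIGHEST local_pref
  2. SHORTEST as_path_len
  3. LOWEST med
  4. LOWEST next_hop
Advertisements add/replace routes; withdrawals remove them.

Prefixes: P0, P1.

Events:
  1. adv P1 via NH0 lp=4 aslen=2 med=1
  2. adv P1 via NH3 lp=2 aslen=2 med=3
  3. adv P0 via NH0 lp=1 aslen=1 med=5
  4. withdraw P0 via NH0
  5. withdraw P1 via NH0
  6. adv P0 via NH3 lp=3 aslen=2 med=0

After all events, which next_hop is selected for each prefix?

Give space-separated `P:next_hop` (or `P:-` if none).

Answer: P0:NH3 P1:NH3

Derivation:
Op 1: best P0=- P1=NH0
Op 2: best P0=- P1=NH0
Op 3: best P0=NH0 P1=NH0
Op 4: best P0=- P1=NH0
Op 5: best P0=- P1=NH3
Op 6: best P0=NH3 P1=NH3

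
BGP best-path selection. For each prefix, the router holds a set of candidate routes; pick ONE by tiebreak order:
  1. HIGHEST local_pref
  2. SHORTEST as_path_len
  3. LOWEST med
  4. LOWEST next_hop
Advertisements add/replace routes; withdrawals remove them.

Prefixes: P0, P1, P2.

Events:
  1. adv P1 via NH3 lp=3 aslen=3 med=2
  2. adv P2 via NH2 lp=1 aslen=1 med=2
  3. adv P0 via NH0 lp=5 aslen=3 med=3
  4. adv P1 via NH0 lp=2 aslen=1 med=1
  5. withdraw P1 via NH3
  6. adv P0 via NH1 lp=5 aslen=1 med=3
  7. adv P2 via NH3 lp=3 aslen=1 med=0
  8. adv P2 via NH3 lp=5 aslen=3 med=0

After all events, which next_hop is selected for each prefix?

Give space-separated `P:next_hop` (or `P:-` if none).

Answer: P0:NH1 P1:NH0 P2:NH3

Derivation:
Op 1: best P0=- P1=NH3 P2=-
Op 2: best P0=- P1=NH3 P2=NH2
Op 3: best P0=NH0 P1=NH3 P2=NH2
Op 4: best P0=NH0 P1=NH3 P2=NH2
Op 5: best P0=NH0 P1=NH0 P2=NH2
Op 6: best P0=NH1 P1=NH0 P2=NH2
Op 7: best P0=NH1 P1=NH0 P2=NH3
Op 8: best P0=NH1 P1=NH0 P2=NH3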